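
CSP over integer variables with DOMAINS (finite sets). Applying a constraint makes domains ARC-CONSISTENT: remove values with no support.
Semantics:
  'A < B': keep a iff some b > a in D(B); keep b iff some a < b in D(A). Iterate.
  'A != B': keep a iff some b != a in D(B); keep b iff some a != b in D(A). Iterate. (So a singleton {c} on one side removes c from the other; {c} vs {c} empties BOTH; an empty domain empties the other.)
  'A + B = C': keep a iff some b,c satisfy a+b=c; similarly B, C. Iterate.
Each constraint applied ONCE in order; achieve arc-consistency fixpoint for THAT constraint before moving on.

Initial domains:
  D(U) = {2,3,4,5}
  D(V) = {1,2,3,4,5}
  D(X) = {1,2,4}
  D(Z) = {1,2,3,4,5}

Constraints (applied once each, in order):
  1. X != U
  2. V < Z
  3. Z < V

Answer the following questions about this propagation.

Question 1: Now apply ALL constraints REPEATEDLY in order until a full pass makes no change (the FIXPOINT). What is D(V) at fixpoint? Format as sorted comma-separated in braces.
pass 0 (initial): D(V)={1,2,3,4,5}
pass 1: V {1,2,3,4,5}->{3,4}; Z {1,2,3,4,5}->{2,3}
pass 2: V {3,4}->{}; Z {2,3}->{}
pass 3: no change
Fixpoint after 3 passes: D(V) = {}

Answer: {}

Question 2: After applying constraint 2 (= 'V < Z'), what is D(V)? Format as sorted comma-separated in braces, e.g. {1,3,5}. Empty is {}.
Answer: {1,2,3,4}

Derivation:
Constraint 1 (X != U) on D(X)={1,2,4} D(U)={2,3,4,5}: no change
Constraint 2 (V < Z) on D(V)={1,2,3,4,5} D(Z)={1,2,3,4,5}: V {1,2,3,4,5}->{1,2,3,4}; Z {1,2,3,4,5}->{2,3,4,5}
So after constraint 2: D(V) = {1,2,3,4}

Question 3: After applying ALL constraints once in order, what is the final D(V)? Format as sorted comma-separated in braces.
Constraint 1 (X != U) on D(X)={1,2,4} D(U)={2,3,4,5}: no change
Constraint 2 (V < Z) on D(V)={1,2,3,4,5} D(Z)={1,2,3,4,5}: V {1,2,3,4,5}->{1,2,3,4}; Z {1,2,3,4,5}->{2,3,4,5}
Constraint 3 (Z < V) on D(Z)={2,3,4,5} D(V)={1,2,3,4}: Z {2,3,4,5}->{2,3}; V {1,2,3,4}->{3,4}
So after all 3 constraints: D(V) = {3,4}

Answer: {3,4}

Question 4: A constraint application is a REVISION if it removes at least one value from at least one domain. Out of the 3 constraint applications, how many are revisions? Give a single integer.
Constraint 1 (X != U) on D(X)={1,2,4} D(U)={2,3,4,5}: no change => not a revision
Constraint 2 (V < Z) on D(V)={1,2,3,4,5} D(Z)={1,2,3,4,5}: V {1,2,3,4,5}->{1,2,3,4}; Z {1,2,3,4,5}->{2,3,4,5} => REVISION
Constraint 3 (Z < V) on D(Z)={2,3,4,5} D(V)={1,2,3,4}: Z {2,3,4,5}->{2,3}; V {1,2,3,4}->{3,4} => REVISION
Total revisions = 2

Answer: 2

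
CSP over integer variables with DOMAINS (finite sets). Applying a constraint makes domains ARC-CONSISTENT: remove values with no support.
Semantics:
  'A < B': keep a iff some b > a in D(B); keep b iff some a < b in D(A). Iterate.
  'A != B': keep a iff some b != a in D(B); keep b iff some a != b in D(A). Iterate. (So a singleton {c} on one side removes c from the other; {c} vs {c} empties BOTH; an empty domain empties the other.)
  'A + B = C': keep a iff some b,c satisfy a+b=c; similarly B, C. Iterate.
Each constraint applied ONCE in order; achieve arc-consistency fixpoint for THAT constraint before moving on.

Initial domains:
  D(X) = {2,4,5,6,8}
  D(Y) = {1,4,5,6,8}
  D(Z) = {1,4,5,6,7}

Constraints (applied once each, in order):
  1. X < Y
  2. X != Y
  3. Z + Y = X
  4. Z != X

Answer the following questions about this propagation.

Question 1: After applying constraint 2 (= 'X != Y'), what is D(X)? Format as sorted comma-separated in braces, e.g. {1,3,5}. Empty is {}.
Constraint 1 (X < Y) on D(X)={2,4,5,6,8} D(Y)={1,4,5,6,8}: X {2,4,5,6,8}->{2,4,5,6}; Y {1,4,5,6,8}->{4,5,6,8}
Constraint 2 (X != Y) on D(X)={2,4,5,6} D(Y)={4,5,6,8}: no change
So after constraint 2: D(X) = {2,4,5,6}

Answer: {2,4,5,6}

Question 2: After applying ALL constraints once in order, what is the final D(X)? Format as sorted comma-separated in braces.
Answer: {5,6}

Derivation:
Constraint 1 (X < Y) on D(X)={2,4,5,6,8} D(Y)={1,4,5,6,8}: X {2,4,5,6,8}->{2,4,5,6}; Y {1,4,5,6,8}->{4,5,6,8}
Constraint 2 (X != Y) on D(X)={2,4,5,6} D(Y)={4,5,6,8}: no change
Constraint 3 (Z + Y = X) on D(Z)={1,4,5,6,7} D(Y)={4,5,6,8} D(X)={2,4,5,6}: Z {1,4,5,6,7}->{1}; Y {4,5,6,8}->{4,5}; X {2,4,5,6}->{5,6}
Constraint 4 (Z != X) on D(Z)={1} D(X)={5,6}: no change
So after all 4 constraints: D(X) = {5,6}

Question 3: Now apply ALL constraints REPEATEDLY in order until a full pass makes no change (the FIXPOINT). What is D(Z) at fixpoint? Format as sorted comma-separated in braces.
Answer: {}

Derivation:
pass 0 (initial): D(Z)={1,4,5,6,7}
pass 1: X {2,4,5,6,8}->{5,6}; Y {1,4,5,6,8}->{4,5}; Z {1,4,5,6,7}->{1}
pass 2: X {5,6}->{}; Y {4,5}->{}; Z {1}->{}
pass 3: no change
Fixpoint after 3 passes: D(Z) = {}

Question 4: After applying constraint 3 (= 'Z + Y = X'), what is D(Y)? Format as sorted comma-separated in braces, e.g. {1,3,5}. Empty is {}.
Constraint 1 (X < Y) on D(X)={2,4,5,6,8} D(Y)={1,4,5,6,8}: X {2,4,5,6,8}->{2,4,5,6}; Y {1,4,5,6,8}->{4,5,6,8}
Constraint 2 (X != Y) on D(X)={2,4,5,6} D(Y)={4,5,6,8}: no change
Constraint 3 (Z + Y = X) on D(Z)={1,4,5,6,7} D(Y)={4,5,6,8} D(X)={2,4,5,6}: Z {1,4,5,6,7}->{1}; Y {4,5,6,8}->{4,5}; X {2,4,5,6}->{5,6}
So after constraint 3: D(Y) = {4,5}

Answer: {4,5}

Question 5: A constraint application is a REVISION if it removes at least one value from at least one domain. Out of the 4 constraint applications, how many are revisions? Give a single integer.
Answer: 2

Derivation:
Constraint 1 (X < Y) on D(X)={2,4,5,6,8} D(Y)={1,4,5,6,8}: X {2,4,5,6,8}->{2,4,5,6}; Y {1,4,5,6,8}->{4,5,6,8} => REVISION
Constraint 2 (X != Y) on D(X)={2,4,5,6} D(Y)={4,5,6,8}: no change => not a revision
Constraint 3 (Z + Y = X) on D(Z)={1,4,5,6,7} D(Y)={4,5,6,8} D(X)={2,4,5,6}: Z {1,4,5,6,7}->{1}; Y {4,5,6,8}->{4,5}; X {2,4,5,6}->{5,6} => REVISION
Constraint 4 (Z != X) on D(Z)={1} D(X)={5,6}: no change => not a revision
Total revisions = 2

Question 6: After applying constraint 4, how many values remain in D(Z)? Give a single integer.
Constraint 1 (X < Y) on D(X)={2,4,5,6,8} D(Y)={1,4,5,6,8}: X {2,4,5,6,8}->{2,4,5,6}; Y {1,4,5,6,8}->{4,5,6,8}
Constraint 2 (X != Y) on D(X)={2,4,5,6} D(Y)={4,5,6,8}: no change
Constraint 3 (Z + Y = X) on D(Z)={1,4,5,6,7} D(Y)={4,5,6,8} D(X)={2,4,5,6}: Z {1,4,5,6,7}->{1}; Y {4,5,6,8}->{4,5}; X {2,4,5,6}->{5,6}
Constraint 4 (Z != X) on D(Z)={1} D(X)={5,6}: no change
So after constraint 4: D(Z)={1}, size = 1

Answer: 1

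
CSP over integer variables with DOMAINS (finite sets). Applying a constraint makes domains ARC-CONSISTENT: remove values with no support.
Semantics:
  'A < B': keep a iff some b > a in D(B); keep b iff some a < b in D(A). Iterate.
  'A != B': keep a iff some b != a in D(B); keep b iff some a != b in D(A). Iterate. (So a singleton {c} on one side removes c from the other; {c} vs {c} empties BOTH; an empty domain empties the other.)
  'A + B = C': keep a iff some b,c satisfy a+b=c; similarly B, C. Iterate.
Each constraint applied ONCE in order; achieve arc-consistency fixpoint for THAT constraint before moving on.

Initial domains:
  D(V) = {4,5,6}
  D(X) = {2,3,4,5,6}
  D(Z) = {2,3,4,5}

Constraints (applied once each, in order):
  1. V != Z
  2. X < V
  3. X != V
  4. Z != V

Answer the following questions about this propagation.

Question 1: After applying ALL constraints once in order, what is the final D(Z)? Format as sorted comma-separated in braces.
Answer: {2,3,4,5}

Derivation:
Constraint 1 (V != Z) on D(V)={4,5,6} D(Z)={2,3,4,5}: no change
Constraint 2 (X < V) on D(X)={2,3,4,5,6} D(V)={4,5,6}: X {2,3,4,5,6}->{2,3,4,5}
Constraint 3 (X != V) on D(X)={2,3,4,5} D(V)={4,5,6}: no change
Constraint 4 (Z != V) on D(Z)={2,3,4,5} D(V)={4,5,6}: no change
So after all 4 constraints: D(Z) = {2,3,4,5}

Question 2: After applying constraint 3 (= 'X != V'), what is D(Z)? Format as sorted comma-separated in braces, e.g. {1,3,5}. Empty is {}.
Constraint 1 (V != Z) on D(V)={4,5,6} D(Z)={2,3,4,5}: no change
Constraint 2 (X < V) on D(X)={2,3,4,5,6} D(V)={4,5,6}: X {2,3,4,5,6}->{2,3,4,5}
Constraint 3 (X != V) on D(X)={2,3,4,5} D(V)={4,5,6}: no change
So after constraint 3: D(Z) = {2,3,4,5}

Answer: {2,3,4,5}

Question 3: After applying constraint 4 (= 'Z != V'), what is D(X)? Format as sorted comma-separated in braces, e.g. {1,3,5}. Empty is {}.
Constraint 1 (V != Z) on D(V)={4,5,6} D(Z)={2,3,4,5}: no change
Constraint 2 (X < V) on D(X)={2,3,4,5,6} D(V)={4,5,6}: X {2,3,4,5,6}->{2,3,4,5}
Constraint 3 (X != V) on D(X)={2,3,4,5} D(V)={4,5,6}: no change
Constraint 4 (Z != V) on D(Z)={2,3,4,5} D(V)={4,5,6}: no change
So after constraint 4: D(X) = {2,3,4,5}

Answer: {2,3,4,5}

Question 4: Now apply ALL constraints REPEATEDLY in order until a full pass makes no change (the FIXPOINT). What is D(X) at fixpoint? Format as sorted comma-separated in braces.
Answer: {2,3,4,5}

Derivation:
pass 0 (initial): D(X)={2,3,4,5,6}
pass 1: X {2,3,4,5,6}->{2,3,4,5}
pass 2: no change
Fixpoint after 2 passes: D(X) = {2,3,4,5}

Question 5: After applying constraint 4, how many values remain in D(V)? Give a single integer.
Constraint 1 (V != Z) on D(V)={4,5,6} D(Z)={2,3,4,5}: no change
Constraint 2 (X < V) on D(X)={2,3,4,5,6} D(V)={4,5,6}: X {2,3,4,5,6}->{2,3,4,5}
Constraint 3 (X != V) on D(X)={2,3,4,5} D(V)={4,5,6}: no change
Constraint 4 (Z != V) on D(Z)={2,3,4,5} D(V)={4,5,6}: no change
So after constraint 4: D(V)={4,5,6}, size = 3

Answer: 3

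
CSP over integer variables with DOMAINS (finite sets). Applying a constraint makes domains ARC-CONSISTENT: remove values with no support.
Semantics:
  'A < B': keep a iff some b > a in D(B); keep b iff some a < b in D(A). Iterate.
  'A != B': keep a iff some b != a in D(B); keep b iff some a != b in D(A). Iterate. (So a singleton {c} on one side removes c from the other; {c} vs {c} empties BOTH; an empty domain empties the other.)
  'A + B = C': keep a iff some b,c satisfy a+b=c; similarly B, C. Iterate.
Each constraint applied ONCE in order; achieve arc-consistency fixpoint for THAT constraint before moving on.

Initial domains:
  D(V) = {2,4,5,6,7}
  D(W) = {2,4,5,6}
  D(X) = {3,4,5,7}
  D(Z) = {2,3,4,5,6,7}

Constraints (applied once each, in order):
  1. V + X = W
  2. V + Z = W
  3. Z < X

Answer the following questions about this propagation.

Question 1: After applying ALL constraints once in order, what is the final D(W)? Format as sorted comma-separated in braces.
Answer: {5,6}

Derivation:
Constraint 1 (V + X = W) on D(V)={2,4,5,6,7} D(X)={3,4,5,7} D(W)={2,4,5,6}: V {2,4,5,6,7}->{2}; X {3,4,5,7}->{3,4}; W {2,4,5,6}->{5,6}
Constraint 2 (V + Z = W) on D(V)={2} D(Z)={2,3,4,5,6,7} D(W)={5,6}: Z {2,3,4,5,6,7}->{3,4}
Constraint 3 (Z < X) on D(Z)={3,4} D(X)={3,4}: Z {3,4}->{3}; X {3,4}->{4}
So after all 3 constraints: D(W) = {5,6}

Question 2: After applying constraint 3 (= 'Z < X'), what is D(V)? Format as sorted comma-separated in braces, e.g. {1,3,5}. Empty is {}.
Answer: {2}

Derivation:
Constraint 1 (V + X = W) on D(V)={2,4,5,6,7} D(X)={3,4,5,7} D(W)={2,4,5,6}: V {2,4,5,6,7}->{2}; X {3,4,5,7}->{3,4}; W {2,4,5,6}->{5,6}
Constraint 2 (V + Z = W) on D(V)={2} D(Z)={2,3,4,5,6,7} D(W)={5,6}: Z {2,3,4,5,6,7}->{3,4}
Constraint 3 (Z < X) on D(Z)={3,4} D(X)={3,4}: Z {3,4}->{3}; X {3,4}->{4}
So after constraint 3: D(V) = {2}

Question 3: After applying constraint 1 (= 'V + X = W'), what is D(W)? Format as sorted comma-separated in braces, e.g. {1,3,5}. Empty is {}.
Answer: {5,6}

Derivation:
Constraint 1 (V + X = W) on D(V)={2,4,5,6,7} D(X)={3,4,5,7} D(W)={2,4,5,6}: V {2,4,5,6,7}->{2}; X {3,4,5,7}->{3,4}; W {2,4,5,6}->{5,6}
So after constraint 1: D(W) = {5,6}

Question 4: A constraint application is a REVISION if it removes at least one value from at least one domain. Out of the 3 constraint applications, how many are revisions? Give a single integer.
Constraint 1 (V + X = W) on D(V)={2,4,5,6,7} D(X)={3,4,5,7} D(W)={2,4,5,6}: V {2,4,5,6,7}->{2}; X {3,4,5,7}->{3,4}; W {2,4,5,6}->{5,6} => REVISION
Constraint 2 (V + Z = W) on D(V)={2} D(Z)={2,3,4,5,6,7} D(W)={5,6}: Z {2,3,4,5,6,7}->{3,4} => REVISION
Constraint 3 (Z < X) on D(Z)={3,4} D(X)={3,4}: Z {3,4}->{3}; X {3,4}->{4} => REVISION
Total revisions = 3

Answer: 3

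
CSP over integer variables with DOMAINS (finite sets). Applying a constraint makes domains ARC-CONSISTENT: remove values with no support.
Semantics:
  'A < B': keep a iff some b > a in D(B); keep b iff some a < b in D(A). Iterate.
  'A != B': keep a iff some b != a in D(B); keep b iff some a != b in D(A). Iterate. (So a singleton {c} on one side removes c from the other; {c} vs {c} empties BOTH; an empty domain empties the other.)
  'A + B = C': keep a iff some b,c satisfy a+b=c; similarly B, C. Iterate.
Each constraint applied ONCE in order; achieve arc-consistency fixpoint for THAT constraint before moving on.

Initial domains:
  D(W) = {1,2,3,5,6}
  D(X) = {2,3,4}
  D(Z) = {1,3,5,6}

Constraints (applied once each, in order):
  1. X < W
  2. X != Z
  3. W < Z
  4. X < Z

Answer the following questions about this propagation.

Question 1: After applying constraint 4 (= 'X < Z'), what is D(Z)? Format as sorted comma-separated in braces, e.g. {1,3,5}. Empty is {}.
Answer: {5,6}

Derivation:
Constraint 1 (X < W) on D(X)={2,3,4} D(W)={1,2,3,5,6}: W {1,2,3,5,6}->{3,5,6}
Constraint 2 (X != Z) on D(X)={2,3,4} D(Z)={1,3,5,6}: no change
Constraint 3 (W < Z) on D(W)={3,5,6} D(Z)={1,3,5,6}: W {3,5,6}->{3,5}; Z {1,3,5,6}->{5,6}
Constraint 4 (X < Z) on D(X)={2,3,4} D(Z)={5,6}: no change
So after constraint 4: D(Z) = {5,6}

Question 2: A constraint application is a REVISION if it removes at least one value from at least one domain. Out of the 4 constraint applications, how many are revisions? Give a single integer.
Answer: 2

Derivation:
Constraint 1 (X < W) on D(X)={2,3,4} D(W)={1,2,3,5,6}: W {1,2,3,5,6}->{3,5,6} => REVISION
Constraint 2 (X != Z) on D(X)={2,3,4} D(Z)={1,3,5,6}: no change => not a revision
Constraint 3 (W < Z) on D(W)={3,5,6} D(Z)={1,3,5,6}: W {3,5,6}->{3,5}; Z {1,3,5,6}->{5,6} => REVISION
Constraint 4 (X < Z) on D(X)={2,3,4} D(Z)={5,6}: no change => not a revision
Total revisions = 2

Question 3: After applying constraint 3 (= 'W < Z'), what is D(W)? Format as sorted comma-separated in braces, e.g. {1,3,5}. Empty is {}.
Constraint 1 (X < W) on D(X)={2,3,4} D(W)={1,2,3,5,6}: W {1,2,3,5,6}->{3,5,6}
Constraint 2 (X != Z) on D(X)={2,3,4} D(Z)={1,3,5,6}: no change
Constraint 3 (W < Z) on D(W)={3,5,6} D(Z)={1,3,5,6}: W {3,5,6}->{3,5}; Z {1,3,5,6}->{5,6}
So after constraint 3: D(W) = {3,5}

Answer: {3,5}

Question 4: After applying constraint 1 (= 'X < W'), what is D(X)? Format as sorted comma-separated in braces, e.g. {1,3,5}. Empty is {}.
Constraint 1 (X < W) on D(X)={2,3,4} D(W)={1,2,3,5,6}: W {1,2,3,5,6}->{3,5,6}
So after constraint 1: D(X) = {2,3,4}

Answer: {2,3,4}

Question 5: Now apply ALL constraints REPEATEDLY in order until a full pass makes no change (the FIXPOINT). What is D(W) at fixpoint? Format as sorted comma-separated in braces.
pass 0 (initial): D(W)={1,2,3,5,6}
pass 1: W {1,2,3,5,6}->{3,5}; Z {1,3,5,6}->{5,6}
pass 2: no change
Fixpoint after 2 passes: D(W) = {3,5}

Answer: {3,5}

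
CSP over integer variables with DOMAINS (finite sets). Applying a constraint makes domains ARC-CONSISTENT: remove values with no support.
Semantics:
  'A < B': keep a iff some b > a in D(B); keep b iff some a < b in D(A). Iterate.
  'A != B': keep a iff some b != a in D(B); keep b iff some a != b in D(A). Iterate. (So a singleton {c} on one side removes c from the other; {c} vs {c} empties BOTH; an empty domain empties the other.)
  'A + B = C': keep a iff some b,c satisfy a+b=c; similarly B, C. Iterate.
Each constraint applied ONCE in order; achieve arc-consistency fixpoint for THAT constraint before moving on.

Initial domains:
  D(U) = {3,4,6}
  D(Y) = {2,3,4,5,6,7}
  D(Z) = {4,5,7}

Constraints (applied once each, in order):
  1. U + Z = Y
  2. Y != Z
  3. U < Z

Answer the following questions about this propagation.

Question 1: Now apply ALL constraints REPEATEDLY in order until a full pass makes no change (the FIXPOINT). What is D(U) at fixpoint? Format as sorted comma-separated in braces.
Answer: {3}

Derivation:
pass 0 (initial): D(U)={3,4,6}
pass 1: U {3,4,6}->{3}; Y {2,3,4,5,6,7}->{7}; Z {4,5,7}->{4}
pass 2: no change
Fixpoint after 2 passes: D(U) = {3}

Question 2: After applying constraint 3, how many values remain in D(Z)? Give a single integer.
Answer: 1

Derivation:
Constraint 1 (U + Z = Y) on D(U)={3,4,6} D(Z)={4,5,7} D(Y)={2,3,4,5,6,7}: U {3,4,6}->{3}; Z {4,5,7}->{4}; Y {2,3,4,5,6,7}->{7}
Constraint 2 (Y != Z) on D(Y)={7} D(Z)={4}: no change
Constraint 3 (U < Z) on D(U)={3} D(Z)={4}: no change
So after constraint 3: D(Z)={4}, size = 1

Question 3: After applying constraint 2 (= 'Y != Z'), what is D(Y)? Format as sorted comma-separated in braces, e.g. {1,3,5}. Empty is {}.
Answer: {7}

Derivation:
Constraint 1 (U + Z = Y) on D(U)={3,4,6} D(Z)={4,5,7} D(Y)={2,3,4,5,6,7}: U {3,4,6}->{3}; Z {4,5,7}->{4}; Y {2,3,4,5,6,7}->{7}
Constraint 2 (Y != Z) on D(Y)={7} D(Z)={4}: no change
So after constraint 2: D(Y) = {7}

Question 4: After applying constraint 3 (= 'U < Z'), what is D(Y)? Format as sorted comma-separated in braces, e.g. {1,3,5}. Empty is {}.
Answer: {7}

Derivation:
Constraint 1 (U + Z = Y) on D(U)={3,4,6} D(Z)={4,5,7} D(Y)={2,3,4,5,6,7}: U {3,4,6}->{3}; Z {4,5,7}->{4}; Y {2,3,4,5,6,7}->{7}
Constraint 2 (Y != Z) on D(Y)={7} D(Z)={4}: no change
Constraint 3 (U < Z) on D(U)={3} D(Z)={4}: no change
So after constraint 3: D(Y) = {7}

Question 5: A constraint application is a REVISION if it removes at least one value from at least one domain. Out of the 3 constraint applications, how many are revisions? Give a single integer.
Constraint 1 (U + Z = Y) on D(U)={3,4,6} D(Z)={4,5,7} D(Y)={2,3,4,5,6,7}: U {3,4,6}->{3}; Z {4,5,7}->{4}; Y {2,3,4,5,6,7}->{7} => REVISION
Constraint 2 (Y != Z) on D(Y)={7} D(Z)={4}: no change => not a revision
Constraint 3 (U < Z) on D(U)={3} D(Z)={4}: no change => not a revision
Total revisions = 1

Answer: 1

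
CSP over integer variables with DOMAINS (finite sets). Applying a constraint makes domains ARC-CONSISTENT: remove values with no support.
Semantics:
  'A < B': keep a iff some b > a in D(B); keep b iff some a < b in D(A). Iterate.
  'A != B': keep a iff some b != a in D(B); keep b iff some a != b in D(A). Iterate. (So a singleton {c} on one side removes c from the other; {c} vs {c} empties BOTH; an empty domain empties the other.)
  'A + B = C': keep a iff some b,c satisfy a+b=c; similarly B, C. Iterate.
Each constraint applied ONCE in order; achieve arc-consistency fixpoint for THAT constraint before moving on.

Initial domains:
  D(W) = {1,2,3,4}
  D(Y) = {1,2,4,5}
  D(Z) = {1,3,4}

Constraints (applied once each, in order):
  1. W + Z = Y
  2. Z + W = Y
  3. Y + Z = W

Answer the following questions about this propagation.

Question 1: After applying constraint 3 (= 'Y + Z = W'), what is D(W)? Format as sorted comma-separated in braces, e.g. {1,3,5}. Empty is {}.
Answer: {3}

Derivation:
Constraint 1 (W + Z = Y) on D(W)={1,2,3,4} D(Z)={1,3,4} D(Y)={1,2,4,5}: Y {1,2,4,5}->{2,4,5}
Constraint 2 (Z + W = Y) on D(Z)={1,3,4} D(W)={1,2,3,4} D(Y)={2,4,5}: no change
Constraint 3 (Y + Z = W) on D(Y)={2,4,5} D(Z)={1,3,4} D(W)={1,2,3,4}: Y {2,4,5}->{2}; Z {1,3,4}->{1}; W {1,2,3,4}->{3}
So after constraint 3: D(W) = {3}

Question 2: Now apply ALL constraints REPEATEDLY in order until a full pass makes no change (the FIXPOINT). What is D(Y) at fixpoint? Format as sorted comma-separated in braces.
pass 0 (initial): D(Y)={1,2,4,5}
pass 1: W {1,2,3,4}->{3}; Y {1,2,4,5}->{2}; Z {1,3,4}->{1}
pass 2: W {3}->{}; Y {2}->{}; Z {1}->{}
pass 3: no change
Fixpoint after 3 passes: D(Y) = {}

Answer: {}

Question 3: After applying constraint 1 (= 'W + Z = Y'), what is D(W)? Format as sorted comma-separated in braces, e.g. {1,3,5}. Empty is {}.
Answer: {1,2,3,4}

Derivation:
Constraint 1 (W + Z = Y) on D(W)={1,2,3,4} D(Z)={1,3,4} D(Y)={1,2,4,5}: Y {1,2,4,5}->{2,4,5}
So after constraint 1: D(W) = {1,2,3,4}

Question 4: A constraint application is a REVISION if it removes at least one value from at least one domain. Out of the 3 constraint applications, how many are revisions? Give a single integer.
Answer: 2

Derivation:
Constraint 1 (W + Z = Y) on D(W)={1,2,3,4} D(Z)={1,3,4} D(Y)={1,2,4,5}: Y {1,2,4,5}->{2,4,5} => REVISION
Constraint 2 (Z + W = Y) on D(Z)={1,3,4} D(W)={1,2,3,4} D(Y)={2,4,5}: no change => not a revision
Constraint 3 (Y + Z = W) on D(Y)={2,4,5} D(Z)={1,3,4} D(W)={1,2,3,4}: Y {2,4,5}->{2}; Z {1,3,4}->{1}; W {1,2,3,4}->{3} => REVISION
Total revisions = 2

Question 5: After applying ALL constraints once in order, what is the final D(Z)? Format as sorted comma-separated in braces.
Answer: {1}

Derivation:
Constraint 1 (W + Z = Y) on D(W)={1,2,3,4} D(Z)={1,3,4} D(Y)={1,2,4,5}: Y {1,2,4,5}->{2,4,5}
Constraint 2 (Z + W = Y) on D(Z)={1,3,4} D(W)={1,2,3,4} D(Y)={2,4,5}: no change
Constraint 3 (Y + Z = W) on D(Y)={2,4,5} D(Z)={1,3,4} D(W)={1,2,3,4}: Y {2,4,5}->{2}; Z {1,3,4}->{1}; W {1,2,3,4}->{3}
So after all 3 constraints: D(Z) = {1}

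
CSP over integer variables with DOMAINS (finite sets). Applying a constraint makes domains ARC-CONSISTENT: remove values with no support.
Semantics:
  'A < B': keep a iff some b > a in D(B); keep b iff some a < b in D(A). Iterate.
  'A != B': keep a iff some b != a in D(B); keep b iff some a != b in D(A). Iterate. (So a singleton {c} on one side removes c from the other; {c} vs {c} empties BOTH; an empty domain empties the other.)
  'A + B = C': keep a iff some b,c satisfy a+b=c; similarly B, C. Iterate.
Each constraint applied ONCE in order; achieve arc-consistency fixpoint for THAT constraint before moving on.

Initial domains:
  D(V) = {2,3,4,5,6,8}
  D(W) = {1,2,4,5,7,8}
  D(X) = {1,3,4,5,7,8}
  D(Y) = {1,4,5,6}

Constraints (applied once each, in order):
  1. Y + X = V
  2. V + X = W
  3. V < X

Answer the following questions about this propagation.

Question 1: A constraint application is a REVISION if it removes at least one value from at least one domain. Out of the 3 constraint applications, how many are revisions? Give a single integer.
Constraint 1 (Y + X = V) on D(Y)={1,4,5,6} D(X)={1,3,4,5,7,8} D(V)={2,3,4,5,6,8}: Y {1,4,5,6}->{1,4,5}; X {1,3,4,5,7,8}->{1,3,4,5,7}; V {2,3,4,5,6,8}->{2,4,5,6,8} => REVISION
Constraint 2 (V + X = W) on D(V)={2,4,5,6,8} D(X)={1,3,4,5,7} D(W)={1,2,4,5,7,8}: V {2,4,5,6,8}->{2,4,5,6}; X {1,3,4,5,7}->{1,3,4,5}; W {1,2,4,5,7,8}->{5,7,8} => REVISION
Constraint 3 (V < X) on D(V)={2,4,5,6} D(X)={1,3,4,5}: V {2,4,5,6}->{2,4}; X {1,3,4,5}->{3,4,5} => REVISION
Total revisions = 3

Answer: 3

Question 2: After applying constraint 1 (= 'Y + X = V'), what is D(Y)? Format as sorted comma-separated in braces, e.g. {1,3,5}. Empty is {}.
Answer: {1,4,5}

Derivation:
Constraint 1 (Y + X = V) on D(Y)={1,4,5,6} D(X)={1,3,4,5,7,8} D(V)={2,3,4,5,6,8}: Y {1,4,5,6}->{1,4,5}; X {1,3,4,5,7,8}->{1,3,4,5,7}; V {2,3,4,5,6,8}->{2,4,5,6,8}
So after constraint 1: D(Y) = {1,4,5}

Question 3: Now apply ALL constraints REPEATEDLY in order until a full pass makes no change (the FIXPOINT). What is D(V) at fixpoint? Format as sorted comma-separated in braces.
Answer: {}

Derivation:
pass 0 (initial): D(V)={2,3,4,5,6,8}
pass 1: V {2,3,4,5,6,8}->{2,4}; W {1,2,4,5,7,8}->{5,7,8}; X {1,3,4,5,7,8}->{3,4,5}; Y {1,4,5,6}->{1,4,5}
pass 2: V {2,4}->{}; W {5,7,8}->{7}; X {3,4,5}->{}; Y {1,4,5}->{1}
pass 3: W {7}->{}; Y {1}->{}
pass 4: no change
Fixpoint after 4 passes: D(V) = {}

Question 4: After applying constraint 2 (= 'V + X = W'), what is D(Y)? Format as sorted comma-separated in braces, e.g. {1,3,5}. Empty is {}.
Constraint 1 (Y + X = V) on D(Y)={1,4,5,6} D(X)={1,3,4,5,7,8} D(V)={2,3,4,5,6,8}: Y {1,4,5,6}->{1,4,5}; X {1,3,4,5,7,8}->{1,3,4,5,7}; V {2,3,4,5,6,8}->{2,4,5,6,8}
Constraint 2 (V + X = W) on D(V)={2,4,5,6,8} D(X)={1,3,4,5,7} D(W)={1,2,4,5,7,8}: V {2,4,5,6,8}->{2,4,5,6}; X {1,3,4,5,7}->{1,3,4,5}; W {1,2,4,5,7,8}->{5,7,8}
So after constraint 2: D(Y) = {1,4,5}

Answer: {1,4,5}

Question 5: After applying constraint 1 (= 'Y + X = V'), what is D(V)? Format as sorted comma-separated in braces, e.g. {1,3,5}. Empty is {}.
Constraint 1 (Y + X = V) on D(Y)={1,4,5,6} D(X)={1,3,4,5,7,8} D(V)={2,3,4,5,6,8}: Y {1,4,5,6}->{1,4,5}; X {1,3,4,5,7,8}->{1,3,4,5,7}; V {2,3,4,5,6,8}->{2,4,5,6,8}
So after constraint 1: D(V) = {2,4,5,6,8}

Answer: {2,4,5,6,8}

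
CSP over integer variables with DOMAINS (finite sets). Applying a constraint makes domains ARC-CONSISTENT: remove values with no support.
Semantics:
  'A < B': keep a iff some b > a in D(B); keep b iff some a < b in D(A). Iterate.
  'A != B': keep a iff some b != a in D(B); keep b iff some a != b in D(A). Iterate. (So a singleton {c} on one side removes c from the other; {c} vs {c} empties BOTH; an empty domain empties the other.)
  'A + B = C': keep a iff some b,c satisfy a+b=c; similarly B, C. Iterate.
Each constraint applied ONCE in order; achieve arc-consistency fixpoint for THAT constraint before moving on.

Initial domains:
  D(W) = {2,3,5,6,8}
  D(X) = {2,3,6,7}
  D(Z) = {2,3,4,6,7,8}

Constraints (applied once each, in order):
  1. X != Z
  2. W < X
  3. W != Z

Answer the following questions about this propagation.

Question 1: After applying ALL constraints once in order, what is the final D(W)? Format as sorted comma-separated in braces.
Constraint 1 (X != Z) on D(X)={2,3,6,7} D(Z)={2,3,4,6,7,8}: no change
Constraint 2 (W < X) on D(W)={2,3,5,6,8} D(X)={2,3,6,7}: W {2,3,5,6,8}->{2,3,5,6}; X {2,3,6,7}->{3,6,7}
Constraint 3 (W != Z) on D(W)={2,3,5,6} D(Z)={2,3,4,6,7,8}: no change
So after all 3 constraints: D(W) = {2,3,5,6}

Answer: {2,3,5,6}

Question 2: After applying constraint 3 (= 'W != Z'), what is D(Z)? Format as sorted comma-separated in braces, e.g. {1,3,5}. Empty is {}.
Constraint 1 (X != Z) on D(X)={2,3,6,7} D(Z)={2,3,4,6,7,8}: no change
Constraint 2 (W < X) on D(W)={2,3,5,6,8} D(X)={2,3,6,7}: W {2,3,5,6,8}->{2,3,5,6}; X {2,3,6,7}->{3,6,7}
Constraint 3 (W != Z) on D(W)={2,3,5,6} D(Z)={2,3,4,6,7,8}: no change
So after constraint 3: D(Z) = {2,3,4,6,7,8}

Answer: {2,3,4,6,7,8}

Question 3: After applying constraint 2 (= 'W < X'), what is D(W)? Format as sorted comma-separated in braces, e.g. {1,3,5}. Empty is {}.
Answer: {2,3,5,6}

Derivation:
Constraint 1 (X != Z) on D(X)={2,3,6,7} D(Z)={2,3,4,6,7,8}: no change
Constraint 2 (W < X) on D(W)={2,3,5,6,8} D(X)={2,3,6,7}: W {2,3,5,6,8}->{2,3,5,6}; X {2,3,6,7}->{3,6,7}
So after constraint 2: D(W) = {2,3,5,6}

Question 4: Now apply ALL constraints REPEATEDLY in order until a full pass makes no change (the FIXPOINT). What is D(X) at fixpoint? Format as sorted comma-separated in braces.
Answer: {3,6,7}

Derivation:
pass 0 (initial): D(X)={2,3,6,7}
pass 1: W {2,3,5,6,8}->{2,3,5,6}; X {2,3,6,7}->{3,6,7}
pass 2: no change
Fixpoint after 2 passes: D(X) = {3,6,7}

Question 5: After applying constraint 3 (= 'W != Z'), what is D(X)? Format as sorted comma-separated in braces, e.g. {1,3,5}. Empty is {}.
Answer: {3,6,7}

Derivation:
Constraint 1 (X != Z) on D(X)={2,3,6,7} D(Z)={2,3,4,6,7,8}: no change
Constraint 2 (W < X) on D(W)={2,3,5,6,8} D(X)={2,3,6,7}: W {2,3,5,6,8}->{2,3,5,6}; X {2,3,6,7}->{3,6,7}
Constraint 3 (W != Z) on D(W)={2,3,5,6} D(Z)={2,3,4,6,7,8}: no change
So after constraint 3: D(X) = {3,6,7}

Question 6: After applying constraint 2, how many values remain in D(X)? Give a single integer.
Constraint 1 (X != Z) on D(X)={2,3,6,7} D(Z)={2,3,4,6,7,8}: no change
Constraint 2 (W < X) on D(W)={2,3,5,6,8} D(X)={2,3,6,7}: W {2,3,5,6,8}->{2,3,5,6}; X {2,3,6,7}->{3,6,7}
So after constraint 2: D(X)={3,6,7}, size = 3

Answer: 3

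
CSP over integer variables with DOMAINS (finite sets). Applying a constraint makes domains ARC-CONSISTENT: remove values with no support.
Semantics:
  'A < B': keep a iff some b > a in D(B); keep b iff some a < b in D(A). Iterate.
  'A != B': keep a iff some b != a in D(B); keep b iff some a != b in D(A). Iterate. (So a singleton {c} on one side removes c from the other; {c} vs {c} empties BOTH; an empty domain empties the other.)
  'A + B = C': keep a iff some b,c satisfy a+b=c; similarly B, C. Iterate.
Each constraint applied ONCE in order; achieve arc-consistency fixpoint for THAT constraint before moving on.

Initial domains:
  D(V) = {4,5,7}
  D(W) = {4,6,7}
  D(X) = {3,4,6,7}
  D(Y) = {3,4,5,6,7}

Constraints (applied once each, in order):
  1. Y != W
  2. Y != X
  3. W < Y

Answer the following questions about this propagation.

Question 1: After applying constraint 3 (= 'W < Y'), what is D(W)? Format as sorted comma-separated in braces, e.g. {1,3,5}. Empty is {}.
Answer: {4,6}

Derivation:
Constraint 1 (Y != W) on D(Y)={3,4,5,6,7} D(W)={4,6,7}: no change
Constraint 2 (Y != X) on D(Y)={3,4,5,6,7} D(X)={3,4,6,7}: no change
Constraint 3 (W < Y) on D(W)={4,6,7} D(Y)={3,4,5,6,7}: W {4,6,7}->{4,6}; Y {3,4,5,6,7}->{5,6,7}
So after constraint 3: D(W) = {4,6}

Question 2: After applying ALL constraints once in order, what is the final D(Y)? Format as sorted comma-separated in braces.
Constraint 1 (Y != W) on D(Y)={3,4,5,6,7} D(W)={4,6,7}: no change
Constraint 2 (Y != X) on D(Y)={3,4,5,6,7} D(X)={3,4,6,7}: no change
Constraint 3 (W < Y) on D(W)={4,6,7} D(Y)={3,4,5,6,7}: W {4,6,7}->{4,6}; Y {3,4,5,6,7}->{5,6,7}
So after all 3 constraints: D(Y) = {5,6,7}

Answer: {5,6,7}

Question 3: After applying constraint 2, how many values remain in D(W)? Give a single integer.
Answer: 3

Derivation:
Constraint 1 (Y != W) on D(Y)={3,4,5,6,7} D(W)={4,6,7}: no change
Constraint 2 (Y != X) on D(Y)={3,4,5,6,7} D(X)={3,4,6,7}: no change
So after constraint 2: D(W)={4,6,7}, size = 3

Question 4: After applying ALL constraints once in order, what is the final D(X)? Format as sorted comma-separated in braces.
Answer: {3,4,6,7}

Derivation:
Constraint 1 (Y != W) on D(Y)={3,4,5,6,7} D(W)={4,6,7}: no change
Constraint 2 (Y != X) on D(Y)={3,4,5,6,7} D(X)={3,4,6,7}: no change
Constraint 3 (W < Y) on D(W)={4,6,7} D(Y)={3,4,5,6,7}: W {4,6,7}->{4,6}; Y {3,4,5,6,7}->{5,6,7}
So after all 3 constraints: D(X) = {3,4,6,7}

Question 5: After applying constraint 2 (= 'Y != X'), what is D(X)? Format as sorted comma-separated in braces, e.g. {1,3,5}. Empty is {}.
Constraint 1 (Y != W) on D(Y)={3,4,5,6,7} D(W)={4,6,7}: no change
Constraint 2 (Y != X) on D(Y)={3,4,5,6,7} D(X)={3,4,6,7}: no change
So after constraint 2: D(X) = {3,4,6,7}

Answer: {3,4,6,7}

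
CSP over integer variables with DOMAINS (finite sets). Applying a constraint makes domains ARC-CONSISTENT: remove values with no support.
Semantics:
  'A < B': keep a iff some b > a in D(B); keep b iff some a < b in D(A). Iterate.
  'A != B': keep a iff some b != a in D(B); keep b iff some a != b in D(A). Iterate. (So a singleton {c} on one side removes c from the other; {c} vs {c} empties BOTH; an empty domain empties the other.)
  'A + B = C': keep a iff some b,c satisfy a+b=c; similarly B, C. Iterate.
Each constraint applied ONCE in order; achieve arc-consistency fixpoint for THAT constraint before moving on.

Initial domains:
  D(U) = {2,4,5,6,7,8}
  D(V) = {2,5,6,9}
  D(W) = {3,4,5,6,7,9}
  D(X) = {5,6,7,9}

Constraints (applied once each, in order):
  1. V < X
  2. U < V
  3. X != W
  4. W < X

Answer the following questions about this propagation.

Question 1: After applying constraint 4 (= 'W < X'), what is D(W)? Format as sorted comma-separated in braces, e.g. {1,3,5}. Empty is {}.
Answer: {3,4,5,6,7}

Derivation:
Constraint 1 (V < X) on D(V)={2,5,6,9} D(X)={5,6,7,9}: V {2,5,6,9}->{2,5,6}
Constraint 2 (U < V) on D(U)={2,4,5,6,7,8} D(V)={2,5,6}: U {2,4,5,6,7,8}->{2,4,5}; V {2,5,6}->{5,6}
Constraint 3 (X != W) on D(X)={5,6,7,9} D(W)={3,4,5,6,7,9}: no change
Constraint 4 (W < X) on D(W)={3,4,5,6,7,9} D(X)={5,6,7,9}: W {3,4,5,6,7,9}->{3,4,5,6,7}
So after constraint 4: D(W) = {3,4,5,6,7}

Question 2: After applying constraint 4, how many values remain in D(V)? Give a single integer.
Answer: 2

Derivation:
Constraint 1 (V < X) on D(V)={2,5,6,9} D(X)={5,6,7,9}: V {2,5,6,9}->{2,5,6}
Constraint 2 (U < V) on D(U)={2,4,5,6,7,8} D(V)={2,5,6}: U {2,4,5,6,7,8}->{2,4,5}; V {2,5,6}->{5,6}
Constraint 3 (X != W) on D(X)={5,6,7,9} D(W)={3,4,5,6,7,9}: no change
Constraint 4 (W < X) on D(W)={3,4,5,6,7,9} D(X)={5,6,7,9}: W {3,4,5,6,7,9}->{3,4,5,6,7}
So after constraint 4: D(V)={5,6}, size = 2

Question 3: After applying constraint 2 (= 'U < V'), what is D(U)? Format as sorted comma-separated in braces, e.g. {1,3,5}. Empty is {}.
Answer: {2,4,5}

Derivation:
Constraint 1 (V < X) on D(V)={2,5,6,9} D(X)={5,6,7,9}: V {2,5,6,9}->{2,5,6}
Constraint 2 (U < V) on D(U)={2,4,5,6,7,8} D(V)={2,5,6}: U {2,4,5,6,7,8}->{2,4,5}; V {2,5,6}->{5,6}
So after constraint 2: D(U) = {2,4,5}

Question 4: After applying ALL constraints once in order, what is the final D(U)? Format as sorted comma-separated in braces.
Constraint 1 (V < X) on D(V)={2,5,6,9} D(X)={5,6,7,9}: V {2,5,6,9}->{2,5,6}
Constraint 2 (U < V) on D(U)={2,4,5,6,7,8} D(V)={2,5,6}: U {2,4,5,6,7,8}->{2,4,5}; V {2,5,6}->{5,6}
Constraint 3 (X != W) on D(X)={5,6,7,9} D(W)={3,4,5,6,7,9}: no change
Constraint 4 (W < X) on D(W)={3,4,5,6,7,9} D(X)={5,6,7,9}: W {3,4,5,6,7,9}->{3,4,5,6,7}
So after all 4 constraints: D(U) = {2,4,5}

Answer: {2,4,5}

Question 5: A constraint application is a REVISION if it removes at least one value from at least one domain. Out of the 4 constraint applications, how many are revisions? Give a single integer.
Answer: 3

Derivation:
Constraint 1 (V < X) on D(V)={2,5,6,9} D(X)={5,6,7,9}: V {2,5,6,9}->{2,5,6} => REVISION
Constraint 2 (U < V) on D(U)={2,4,5,6,7,8} D(V)={2,5,6}: U {2,4,5,6,7,8}->{2,4,5}; V {2,5,6}->{5,6} => REVISION
Constraint 3 (X != W) on D(X)={5,6,7,9} D(W)={3,4,5,6,7,9}: no change => not a revision
Constraint 4 (W < X) on D(W)={3,4,5,6,7,9} D(X)={5,6,7,9}: W {3,4,5,6,7,9}->{3,4,5,6,7} => REVISION
Total revisions = 3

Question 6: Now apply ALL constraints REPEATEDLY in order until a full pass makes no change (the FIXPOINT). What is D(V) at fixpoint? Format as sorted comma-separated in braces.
Answer: {5,6}

Derivation:
pass 0 (initial): D(V)={2,5,6,9}
pass 1: U {2,4,5,6,7,8}->{2,4,5}; V {2,5,6,9}->{5,6}; W {3,4,5,6,7,9}->{3,4,5,6,7}
pass 2: X {5,6,7,9}->{6,7,9}
pass 3: no change
Fixpoint after 3 passes: D(V) = {5,6}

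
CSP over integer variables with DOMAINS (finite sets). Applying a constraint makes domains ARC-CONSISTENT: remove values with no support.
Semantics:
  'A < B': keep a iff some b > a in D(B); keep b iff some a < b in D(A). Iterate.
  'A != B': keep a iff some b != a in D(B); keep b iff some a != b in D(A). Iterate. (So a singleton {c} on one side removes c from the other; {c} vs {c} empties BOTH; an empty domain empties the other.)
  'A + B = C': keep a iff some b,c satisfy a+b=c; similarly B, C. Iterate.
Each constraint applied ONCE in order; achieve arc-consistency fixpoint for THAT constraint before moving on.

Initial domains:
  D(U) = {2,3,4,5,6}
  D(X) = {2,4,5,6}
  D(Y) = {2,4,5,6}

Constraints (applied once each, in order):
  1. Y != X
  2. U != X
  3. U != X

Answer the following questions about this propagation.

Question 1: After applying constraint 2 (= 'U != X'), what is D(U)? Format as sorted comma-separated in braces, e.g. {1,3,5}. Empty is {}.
Answer: {2,3,4,5,6}

Derivation:
Constraint 1 (Y != X) on D(Y)={2,4,5,6} D(X)={2,4,5,6}: no change
Constraint 2 (U != X) on D(U)={2,3,4,5,6} D(X)={2,4,5,6}: no change
So after constraint 2: D(U) = {2,3,4,5,6}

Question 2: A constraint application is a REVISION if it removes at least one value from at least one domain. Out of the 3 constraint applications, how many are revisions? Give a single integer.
Answer: 0

Derivation:
Constraint 1 (Y != X) on D(Y)={2,4,5,6} D(X)={2,4,5,6}: no change => not a revision
Constraint 2 (U != X) on D(U)={2,3,4,5,6} D(X)={2,4,5,6}: no change => not a revision
Constraint 3 (U != X) on D(U)={2,3,4,5,6} D(X)={2,4,5,6}: no change => not a revision
Total revisions = 0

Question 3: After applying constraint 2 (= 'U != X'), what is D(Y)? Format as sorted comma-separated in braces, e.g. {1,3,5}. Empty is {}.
Constraint 1 (Y != X) on D(Y)={2,4,5,6} D(X)={2,4,5,6}: no change
Constraint 2 (U != X) on D(U)={2,3,4,5,6} D(X)={2,4,5,6}: no change
So after constraint 2: D(Y) = {2,4,5,6}

Answer: {2,4,5,6}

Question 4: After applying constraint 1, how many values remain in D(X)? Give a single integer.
Constraint 1 (Y != X) on D(Y)={2,4,5,6} D(X)={2,4,5,6}: no change
So after constraint 1: D(X)={2,4,5,6}, size = 4

Answer: 4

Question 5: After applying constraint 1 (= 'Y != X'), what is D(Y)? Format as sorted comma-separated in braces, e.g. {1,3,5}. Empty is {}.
Answer: {2,4,5,6}

Derivation:
Constraint 1 (Y != X) on D(Y)={2,4,5,6} D(X)={2,4,5,6}: no change
So after constraint 1: D(Y) = {2,4,5,6}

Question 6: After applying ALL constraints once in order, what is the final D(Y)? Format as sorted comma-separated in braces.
Constraint 1 (Y != X) on D(Y)={2,4,5,6} D(X)={2,4,5,6}: no change
Constraint 2 (U != X) on D(U)={2,3,4,5,6} D(X)={2,4,5,6}: no change
Constraint 3 (U != X) on D(U)={2,3,4,5,6} D(X)={2,4,5,6}: no change
So after all 3 constraints: D(Y) = {2,4,5,6}

Answer: {2,4,5,6}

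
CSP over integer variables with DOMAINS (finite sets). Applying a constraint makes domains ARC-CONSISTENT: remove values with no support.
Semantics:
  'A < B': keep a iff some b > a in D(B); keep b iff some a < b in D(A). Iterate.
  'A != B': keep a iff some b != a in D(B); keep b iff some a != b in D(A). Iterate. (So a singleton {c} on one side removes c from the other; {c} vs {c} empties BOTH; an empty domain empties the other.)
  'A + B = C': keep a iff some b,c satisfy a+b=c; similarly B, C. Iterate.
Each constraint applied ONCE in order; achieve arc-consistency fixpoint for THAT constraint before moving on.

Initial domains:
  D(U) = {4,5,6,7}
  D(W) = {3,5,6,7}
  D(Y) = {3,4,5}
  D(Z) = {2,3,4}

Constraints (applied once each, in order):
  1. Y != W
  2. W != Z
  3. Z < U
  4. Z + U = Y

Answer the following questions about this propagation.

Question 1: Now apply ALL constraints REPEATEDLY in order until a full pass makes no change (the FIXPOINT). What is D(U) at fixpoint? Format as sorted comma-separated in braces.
Answer: {}

Derivation:
pass 0 (initial): D(U)={4,5,6,7}
pass 1: U {4,5,6,7}->{}; Y {3,4,5}->{}; Z {2,3,4}->{}
pass 2: W {3,5,6,7}->{}
pass 3: no change
Fixpoint after 3 passes: D(U) = {}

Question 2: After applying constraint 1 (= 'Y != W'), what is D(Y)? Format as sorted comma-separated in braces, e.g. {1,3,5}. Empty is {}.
Constraint 1 (Y != W) on D(Y)={3,4,5} D(W)={3,5,6,7}: no change
So after constraint 1: D(Y) = {3,4,5}

Answer: {3,4,5}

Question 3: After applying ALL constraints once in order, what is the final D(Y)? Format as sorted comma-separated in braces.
Constraint 1 (Y != W) on D(Y)={3,4,5} D(W)={3,5,6,7}: no change
Constraint 2 (W != Z) on D(W)={3,5,6,7} D(Z)={2,3,4}: no change
Constraint 3 (Z < U) on D(Z)={2,3,4} D(U)={4,5,6,7}: no change
Constraint 4 (Z + U = Y) on D(Z)={2,3,4} D(U)={4,5,6,7} D(Y)={3,4,5}: Z {2,3,4}->{}; U {4,5,6,7}->{}; Y {3,4,5}->{}
So after all 4 constraints: D(Y) = {}

Answer: {}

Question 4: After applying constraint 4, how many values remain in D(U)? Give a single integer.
Answer: 0

Derivation:
Constraint 1 (Y != W) on D(Y)={3,4,5} D(W)={3,5,6,7}: no change
Constraint 2 (W != Z) on D(W)={3,5,6,7} D(Z)={2,3,4}: no change
Constraint 3 (Z < U) on D(Z)={2,3,4} D(U)={4,5,6,7}: no change
Constraint 4 (Z + U = Y) on D(Z)={2,3,4} D(U)={4,5,6,7} D(Y)={3,4,5}: Z {2,3,4}->{}; U {4,5,6,7}->{}; Y {3,4,5}->{}
So after constraint 4: D(U)={}, size = 0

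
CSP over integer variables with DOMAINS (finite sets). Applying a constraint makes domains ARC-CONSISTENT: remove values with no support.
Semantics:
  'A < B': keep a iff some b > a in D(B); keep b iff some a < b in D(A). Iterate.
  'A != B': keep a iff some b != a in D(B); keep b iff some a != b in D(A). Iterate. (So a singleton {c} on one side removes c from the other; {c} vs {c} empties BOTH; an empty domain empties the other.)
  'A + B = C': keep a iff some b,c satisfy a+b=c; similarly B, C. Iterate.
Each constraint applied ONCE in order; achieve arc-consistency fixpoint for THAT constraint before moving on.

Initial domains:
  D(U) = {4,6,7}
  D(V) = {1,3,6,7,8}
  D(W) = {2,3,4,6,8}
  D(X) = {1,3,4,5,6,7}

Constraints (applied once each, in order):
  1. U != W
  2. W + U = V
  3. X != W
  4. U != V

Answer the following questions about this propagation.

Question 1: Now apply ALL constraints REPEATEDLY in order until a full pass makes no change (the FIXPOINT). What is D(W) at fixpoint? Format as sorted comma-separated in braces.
pass 0 (initial): D(W)={2,3,4,6,8}
pass 1: U {4,6,7}->{4,6}; V {1,3,6,7,8}->{6,7,8}; W {2,3,4,6,8}->{2,3,4}
pass 2: no change
Fixpoint after 2 passes: D(W) = {2,3,4}

Answer: {2,3,4}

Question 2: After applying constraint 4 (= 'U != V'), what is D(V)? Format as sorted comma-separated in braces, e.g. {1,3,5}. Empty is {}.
Answer: {6,7,8}

Derivation:
Constraint 1 (U != W) on D(U)={4,6,7} D(W)={2,3,4,6,8}: no change
Constraint 2 (W + U = V) on D(W)={2,3,4,6,8} D(U)={4,6,7} D(V)={1,3,6,7,8}: W {2,3,4,6,8}->{2,3,4}; U {4,6,7}->{4,6}; V {1,3,6,7,8}->{6,7,8}
Constraint 3 (X != W) on D(X)={1,3,4,5,6,7} D(W)={2,3,4}: no change
Constraint 4 (U != V) on D(U)={4,6} D(V)={6,7,8}: no change
So after constraint 4: D(V) = {6,7,8}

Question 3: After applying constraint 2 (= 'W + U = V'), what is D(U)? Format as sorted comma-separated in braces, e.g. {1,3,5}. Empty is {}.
Constraint 1 (U != W) on D(U)={4,6,7} D(W)={2,3,4,6,8}: no change
Constraint 2 (W + U = V) on D(W)={2,3,4,6,8} D(U)={4,6,7} D(V)={1,3,6,7,8}: W {2,3,4,6,8}->{2,3,4}; U {4,6,7}->{4,6}; V {1,3,6,7,8}->{6,7,8}
So after constraint 2: D(U) = {4,6}

Answer: {4,6}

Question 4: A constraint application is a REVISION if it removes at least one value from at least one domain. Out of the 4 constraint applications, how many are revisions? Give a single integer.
Constraint 1 (U != W) on D(U)={4,6,7} D(W)={2,3,4,6,8}: no change => not a revision
Constraint 2 (W + U = V) on D(W)={2,3,4,6,8} D(U)={4,6,7} D(V)={1,3,6,7,8}: W {2,3,4,6,8}->{2,3,4}; U {4,6,7}->{4,6}; V {1,3,6,7,8}->{6,7,8} => REVISION
Constraint 3 (X != W) on D(X)={1,3,4,5,6,7} D(W)={2,3,4}: no change => not a revision
Constraint 4 (U != V) on D(U)={4,6} D(V)={6,7,8}: no change => not a revision
Total revisions = 1

Answer: 1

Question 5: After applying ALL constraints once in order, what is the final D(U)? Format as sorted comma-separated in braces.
Constraint 1 (U != W) on D(U)={4,6,7} D(W)={2,3,4,6,8}: no change
Constraint 2 (W + U = V) on D(W)={2,3,4,6,8} D(U)={4,6,7} D(V)={1,3,6,7,8}: W {2,3,4,6,8}->{2,3,4}; U {4,6,7}->{4,6}; V {1,3,6,7,8}->{6,7,8}
Constraint 3 (X != W) on D(X)={1,3,4,5,6,7} D(W)={2,3,4}: no change
Constraint 4 (U != V) on D(U)={4,6} D(V)={6,7,8}: no change
So after all 4 constraints: D(U) = {4,6}

Answer: {4,6}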